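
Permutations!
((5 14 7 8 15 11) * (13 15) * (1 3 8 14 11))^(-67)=(1 13 3 15 8)(5 11)(7 14)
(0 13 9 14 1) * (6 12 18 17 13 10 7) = (0 10 7 6 12 18 17 13 9 14 1) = [10, 0, 2, 3, 4, 5, 12, 6, 8, 14, 7, 11, 18, 9, 1, 15, 16, 13, 17]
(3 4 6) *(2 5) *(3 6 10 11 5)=(2 3 4 10 11 5)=[0, 1, 3, 4, 10, 2, 6, 7, 8, 9, 11, 5]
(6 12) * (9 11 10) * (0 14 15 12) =(0 14 15 12 6)(9 11 10) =[14, 1, 2, 3, 4, 5, 0, 7, 8, 11, 9, 10, 6, 13, 15, 12]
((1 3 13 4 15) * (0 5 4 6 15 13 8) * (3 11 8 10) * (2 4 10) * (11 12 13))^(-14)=(0 10 2 11)(1 12 13 6 15)(3 4 8 5)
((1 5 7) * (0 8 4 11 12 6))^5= (0 6 12 11 4 8)(1 7 5)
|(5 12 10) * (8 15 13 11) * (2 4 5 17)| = 12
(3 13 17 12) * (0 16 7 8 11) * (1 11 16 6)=(0 6 1 11)(3 13 17 12)(7 8 16)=[6, 11, 2, 13, 4, 5, 1, 8, 16, 9, 10, 0, 3, 17, 14, 15, 7, 12]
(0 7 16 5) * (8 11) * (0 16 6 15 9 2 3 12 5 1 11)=[7, 11, 3, 12, 4, 16, 15, 6, 0, 2, 10, 8, 5, 13, 14, 9, 1]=(0 7 6 15 9 2 3 12 5 16 1 11 8)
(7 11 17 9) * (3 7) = (3 7 11 17 9) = [0, 1, 2, 7, 4, 5, 6, 11, 8, 3, 10, 17, 12, 13, 14, 15, 16, 9]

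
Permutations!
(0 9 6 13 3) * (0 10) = (0 9 6 13 3 10) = [9, 1, 2, 10, 4, 5, 13, 7, 8, 6, 0, 11, 12, 3]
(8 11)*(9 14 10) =[0, 1, 2, 3, 4, 5, 6, 7, 11, 14, 9, 8, 12, 13, 10] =(8 11)(9 14 10)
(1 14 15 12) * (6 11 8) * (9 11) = [0, 14, 2, 3, 4, 5, 9, 7, 6, 11, 10, 8, 1, 13, 15, 12] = (1 14 15 12)(6 9 11 8)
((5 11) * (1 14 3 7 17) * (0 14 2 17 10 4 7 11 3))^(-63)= (17)(0 14)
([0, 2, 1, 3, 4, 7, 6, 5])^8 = [0, 1, 2, 3, 4, 5, 6, 7]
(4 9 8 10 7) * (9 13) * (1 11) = [0, 11, 2, 3, 13, 5, 6, 4, 10, 8, 7, 1, 12, 9] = (1 11)(4 13 9 8 10 7)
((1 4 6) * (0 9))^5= ((0 9)(1 4 6))^5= (0 9)(1 6 4)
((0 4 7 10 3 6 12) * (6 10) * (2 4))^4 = ((0 2 4 7 6 12)(3 10))^4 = (0 6 4)(2 12 7)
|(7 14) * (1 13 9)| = 6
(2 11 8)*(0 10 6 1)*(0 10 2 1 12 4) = (0 2 11 8 1 10 6 12 4) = [2, 10, 11, 3, 0, 5, 12, 7, 1, 9, 6, 8, 4]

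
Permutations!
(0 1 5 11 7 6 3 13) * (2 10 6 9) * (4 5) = [1, 4, 10, 13, 5, 11, 3, 9, 8, 2, 6, 7, 12, 0] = (0 1 4 5 11 7 9 2 10 6 3 13)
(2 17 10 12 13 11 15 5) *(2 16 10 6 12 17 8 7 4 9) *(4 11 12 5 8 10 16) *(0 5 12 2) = [5, 1, 10, 3, 9, 4, 12, 11, 7, 0, 17, 15, 13, 2, 14, 8, 16, 6] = (0 5 4 9)(2 10 17 6 12 13)(7 11 15 8)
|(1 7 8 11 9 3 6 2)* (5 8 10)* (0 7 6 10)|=|(0 7)(1 6 2)(3 10 5 8 11 9)|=6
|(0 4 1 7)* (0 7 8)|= |(0 4 1 8)|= 4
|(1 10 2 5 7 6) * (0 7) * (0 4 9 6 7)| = 7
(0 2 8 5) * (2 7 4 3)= [7, 1, 8, 2, 3, 0, 6, 4, 5]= (0 7 4 3 2 8 5)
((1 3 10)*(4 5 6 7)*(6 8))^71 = ((1 3 10)(4 5 8 6 7))^71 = (1 10 3)(4 5 8 6 7)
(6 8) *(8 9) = (6 9 8) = [0, 1, 2, 3, 4, 5, 9, 7, 6, 8]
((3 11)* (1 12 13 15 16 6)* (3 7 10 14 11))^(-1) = (1 6 16 15 13 12)(7 11 14 10)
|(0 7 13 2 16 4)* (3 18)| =6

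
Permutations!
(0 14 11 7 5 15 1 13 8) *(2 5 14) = (0 2 5 15 1 13 8)(7 14 11) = [2, 13, 5, 3, 4, 15, 6, 14, 0, 9, 10, 7, 12, 8, 11, 1]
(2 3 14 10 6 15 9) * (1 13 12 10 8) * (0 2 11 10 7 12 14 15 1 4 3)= (0 2)(1 13 14 8 4 3 15 9 11 10 6)(7 12)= [2, 13, 0, 15, 3, 5, 1, 12, 4, 11, 6, 10, 7, 14, 8, 9]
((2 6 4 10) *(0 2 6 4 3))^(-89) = ((0 2 4 10 6 3))^(-89) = (0 2 4 10 6 3)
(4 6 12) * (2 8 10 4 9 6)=(2 8 10 4)(6 12 9)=[0, 1, 8, 3, 2, 5, 12, 7, 10, 6, 4, 11, 9]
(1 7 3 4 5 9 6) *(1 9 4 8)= (1 7 3 8)(4 5)(6 9)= [0, 7, 2, 8, 5, 4, 9, 3, 1, 6]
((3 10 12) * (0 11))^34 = ((0 11)(3 10 12))^34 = (3 10 12)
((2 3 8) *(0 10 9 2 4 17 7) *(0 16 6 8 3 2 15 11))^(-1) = (0 11 15 9 10)(4 8 6 16 7 17)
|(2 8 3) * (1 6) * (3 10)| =|(1 6)(2 8 10 3)| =4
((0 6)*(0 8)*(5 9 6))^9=(0 8 6 9 5)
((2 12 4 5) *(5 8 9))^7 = (2 12 4 8 9 5)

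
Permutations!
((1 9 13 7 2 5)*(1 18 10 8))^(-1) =((1 9 13 7 2 5 18 10 8))^(-1) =(1 8 10 18 5 2 7 13 9)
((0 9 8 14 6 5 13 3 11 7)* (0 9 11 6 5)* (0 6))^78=(0 5 9)(3 14 7)(8 11 13)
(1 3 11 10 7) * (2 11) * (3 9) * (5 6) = (1 9 3 2 11 10 7)(5 6) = [0, 9, 11, 2, 4, 6, 5, 1, 8, 3, 7, 10]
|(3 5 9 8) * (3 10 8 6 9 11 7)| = |(3 5 11 7)(6 9)(8 10)| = 4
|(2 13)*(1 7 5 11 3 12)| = |(1 7 5 11 3 12)(2 13)| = 6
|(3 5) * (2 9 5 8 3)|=|(2 9 5)(3 8)|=6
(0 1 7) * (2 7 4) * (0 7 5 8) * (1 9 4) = (0 9 4 2 5 8) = [9, 1, 5, 3, 2, 8, 6, 7, 0, 4]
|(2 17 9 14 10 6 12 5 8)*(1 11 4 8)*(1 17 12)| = |(1 11 4 8 2 12 5 17 9 14 10 6)| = 12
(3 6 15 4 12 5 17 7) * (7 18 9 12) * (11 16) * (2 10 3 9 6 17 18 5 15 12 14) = (2 10 3 17 5 18 6 12 15 4 7 9 14)(11 16) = [0, 1, 10, 17, 7, 18, 12, 9, 8, 14, 3, 16, 15, 13, 2, 4, 11, 5, 6]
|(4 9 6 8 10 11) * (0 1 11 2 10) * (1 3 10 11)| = 9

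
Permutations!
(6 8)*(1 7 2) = (1 7 2)(6 8) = [0, 7, 1, 3, 4, 5, 8, 2, 6]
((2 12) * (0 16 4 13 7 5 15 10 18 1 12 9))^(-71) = ((0 16 4 13 7 5 15 10 18 1 12 2 9))^(-71) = (0 10 16 18 4 1 13 12 7 2 5 9 15)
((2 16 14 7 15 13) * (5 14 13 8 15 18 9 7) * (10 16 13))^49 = (2 13)(5 14)(7 18 9)(8 15)(10 16)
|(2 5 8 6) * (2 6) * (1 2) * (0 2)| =5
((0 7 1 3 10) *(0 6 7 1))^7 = (0 1 3 10 6 7)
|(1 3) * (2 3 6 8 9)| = 6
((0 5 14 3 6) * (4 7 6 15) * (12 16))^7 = ((0 5 14 3 15 4 7 6)(12 16))^7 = (0 6 7 4 15 3 14 5)(12 16)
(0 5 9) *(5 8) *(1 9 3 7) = (0 8 5 3 7 1 9) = [8, 9, 2, 7, 4, 3, 6, 1, 5, 0]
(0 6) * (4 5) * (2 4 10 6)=(0 2 4 5 10 6)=[2, 1, 4, 3, 5, 10, 0, 7, 8, 9, 6]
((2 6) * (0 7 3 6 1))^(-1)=((0 7 3 6 2 1))^(-1)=(0 1 2 6 3 7)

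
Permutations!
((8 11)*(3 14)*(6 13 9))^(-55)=((3 14)(6 13 9)(8 11))^(-55)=(3 14)(6 9 13)(8 11)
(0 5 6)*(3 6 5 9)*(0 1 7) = (0 9 3 6 1 7) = [9, 7, 2, 6, 4, 5, 1, 0, 8, 3]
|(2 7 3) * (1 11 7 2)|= |(1 11 7 3)|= 4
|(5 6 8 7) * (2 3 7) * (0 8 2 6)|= |(0 8 6 2 3 7 5)|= 7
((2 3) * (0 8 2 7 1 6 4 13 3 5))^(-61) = (0 5 2 8)(1 7 3 13 4 6)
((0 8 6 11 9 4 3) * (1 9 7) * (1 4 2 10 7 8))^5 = (0 7 9 3 10 1 4 2)(6 8 11)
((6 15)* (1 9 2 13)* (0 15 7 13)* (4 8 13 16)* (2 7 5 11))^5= ((0 15 6 5 11 2)(1 9 7 16 4 8 13))^5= (0 2 11 5 6 15)(1 8 16 9 13 4 7)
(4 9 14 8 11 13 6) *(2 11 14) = [0, 1, 11, 3, 9, 5, 4, 7, 14, 2, 10, 13, 12, 6, 8] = (2 11 13 6 4 9)(8 14)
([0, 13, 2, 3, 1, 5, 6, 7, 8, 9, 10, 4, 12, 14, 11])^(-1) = (1 4 11 14 13)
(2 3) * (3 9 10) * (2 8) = (2 9 10 3 8) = [0, 1, 9, 8, 4, 5, 6, 7, 2, 10, 3]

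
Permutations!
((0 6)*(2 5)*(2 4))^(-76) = (6)(2 4 5)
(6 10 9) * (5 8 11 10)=(5 8 11 10 9 6)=[0, 1, 2, 3, 4, 8, 5, 7, 11, 6, 9, 10]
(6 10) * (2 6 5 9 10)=(2 6)(5 9 10)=[0, 1, 6, 3, 4, 9, 2, 7, 8, 10, 5]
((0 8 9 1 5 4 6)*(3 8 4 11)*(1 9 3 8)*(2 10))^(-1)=(0 6 4)(1 3 8 11 5)(2 10)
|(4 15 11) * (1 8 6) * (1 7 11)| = 7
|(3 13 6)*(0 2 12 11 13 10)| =8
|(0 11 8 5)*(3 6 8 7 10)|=8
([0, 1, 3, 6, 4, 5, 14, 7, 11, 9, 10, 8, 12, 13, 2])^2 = (2 6)(3 14)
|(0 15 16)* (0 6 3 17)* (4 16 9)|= |(0 15 9 4 16 6 3 17)|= 8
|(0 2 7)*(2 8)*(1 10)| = |(0 8 2 7)(1 10)| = 4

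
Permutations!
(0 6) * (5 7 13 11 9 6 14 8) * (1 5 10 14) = (0 1 5 7 13 11 9 6)(8 10 14) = [1, 5, 2, 3, 4, 7, 0, 13, 10, 6, 14, 9, 12, 11, 8]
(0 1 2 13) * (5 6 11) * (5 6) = (0 1 2 13)(6 11) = [1, 2, 13, 3, 4, 5, 11, 7, 8, 9, 10, 6, 12, 0]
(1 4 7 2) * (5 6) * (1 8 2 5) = [0, 4, 8, 3, 7, 6, 1, 5, 2] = (1 4 7 5 6)(2 8)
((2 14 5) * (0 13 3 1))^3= (14)(0 1 3 13)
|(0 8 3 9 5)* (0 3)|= 6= |(0 8)(3 9 5)|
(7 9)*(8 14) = (7 9)(8 14) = [0, 1, 2, 3, 4, 5, 6, 9, 14, 7, 10, 11, 12, 13, 8]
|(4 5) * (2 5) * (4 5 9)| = |(2 9 4)| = 3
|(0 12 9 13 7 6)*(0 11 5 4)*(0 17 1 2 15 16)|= 14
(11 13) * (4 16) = (4 16)(11 13) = [0, 1, 2, 3, 16, 5, 6, 7, 8, 9, 10, 13, 12, 11, 14, 15, 4]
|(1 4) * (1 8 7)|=|(1 4 8 7)|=4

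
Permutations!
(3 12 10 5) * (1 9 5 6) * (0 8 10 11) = (0 8 10 6 1 9 5 3 12 11) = [8, 9, 2, 12, 4, 3, 1, 7, 10, 5, 6, 0, 11]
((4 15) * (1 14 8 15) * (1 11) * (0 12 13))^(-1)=(0 13 12)(1 11 4 15 8 14)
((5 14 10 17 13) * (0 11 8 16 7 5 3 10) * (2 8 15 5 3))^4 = ((0 11 15 5 14)(2 8 16 7 3 10 17 13))^4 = (0 14 5 15 11)(2 3)(7 13)(8 10)(16 17)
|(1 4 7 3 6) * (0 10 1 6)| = |(0 10 1 4 7 3)| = 6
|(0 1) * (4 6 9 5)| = 4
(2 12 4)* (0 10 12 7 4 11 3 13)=[10, 1, 7, 13, 2, 5, 6, 4, 8, 9, 12, 3, 11, 0]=(0 10 12 11 3 13)(2 7 4)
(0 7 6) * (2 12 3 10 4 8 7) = [2, 1, 12, 10, 8, 5, 0, 6, 7, 9, 4, 11, 3] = (0 2 12 3 10 4 8 7 6)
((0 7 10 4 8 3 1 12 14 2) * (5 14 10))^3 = ((0 7 5 14 2)(1 12 10 4 8 3))^3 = (0 14 7 2 5)(1 4)(3 10)(8 12)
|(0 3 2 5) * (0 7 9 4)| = 7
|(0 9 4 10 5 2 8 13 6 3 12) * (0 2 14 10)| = 6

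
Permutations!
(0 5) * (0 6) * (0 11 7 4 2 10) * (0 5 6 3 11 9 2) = [6, 1, 10, 11, 0, 3, 9, 4, 8, 2, 5, 7] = (0 6 9 2 10 5 3 11 7 4)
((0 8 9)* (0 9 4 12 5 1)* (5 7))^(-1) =((0 8 4 12 7 5 1))^(-1) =(0 1 5 7 12 4 8)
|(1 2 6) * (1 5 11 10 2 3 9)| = 15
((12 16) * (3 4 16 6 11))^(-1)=((3 4 16 12 6 11))^(-1)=(3 11 6 12 16 4)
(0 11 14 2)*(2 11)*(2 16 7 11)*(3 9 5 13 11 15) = (0 16 7 15 3 9 5 13 11 14 2) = [16, 1, 0, 9, 4, 13, 6, 15, 8, 5, 10, 14, 12, 11, 2, 3, 7]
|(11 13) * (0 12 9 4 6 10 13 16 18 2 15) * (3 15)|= 13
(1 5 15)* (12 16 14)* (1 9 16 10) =[0, 5, 2, 3, 4, 15, 6, 7, 8, 16, 1, 11, 10, 13, 12, 9, 14] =(1 5 15 9 16 14 12 10)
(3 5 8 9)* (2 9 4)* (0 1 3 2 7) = (0 1 3 5 8 4 7)(2 9) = [1, 3, 9, 5, 7, 8, 6, 0, 4, 2]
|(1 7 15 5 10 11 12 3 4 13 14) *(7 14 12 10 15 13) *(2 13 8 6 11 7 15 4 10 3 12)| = 6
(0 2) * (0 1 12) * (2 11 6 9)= (0 11 6 9 2 1 12)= [11, 12, 1, 3, 4, 5, 9, 7, 8, 2, 10, 6, 0]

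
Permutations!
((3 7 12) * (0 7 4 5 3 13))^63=(0 13 12 7)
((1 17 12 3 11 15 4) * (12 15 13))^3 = (1 4 15 17)(3 12 13 11)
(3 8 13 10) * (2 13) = (2 13 10 3 8) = [0, 1, 13, 8, 4, 5, 6, 7, 2, 9, 3, 11, 12, 10]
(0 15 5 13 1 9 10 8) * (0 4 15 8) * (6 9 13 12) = (0 8 4 15 5 12 6 9 10)(1 13) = [8, 13, 2, 3, 15, 12, 9, 7, 4, 10, 0, 11, 6, 1, 14, 5]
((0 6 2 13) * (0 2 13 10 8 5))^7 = ((0 6 13 2 10 8 5))^7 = (13)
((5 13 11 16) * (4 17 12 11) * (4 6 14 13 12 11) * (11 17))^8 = ((17)(4 11 16 5 12)(6 14 13))^8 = (17)(4 5 11 12 16)(6 13 14)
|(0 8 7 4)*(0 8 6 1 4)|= |(0 6 1 4 8 7)|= 6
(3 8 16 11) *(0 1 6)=(0 1 6)(3 8 16 11)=[1, 6, 2, 8, 4, 5, 0, 7, 16, 9, 10, 3, 12, 13, 14, 15, 11]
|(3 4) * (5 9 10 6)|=4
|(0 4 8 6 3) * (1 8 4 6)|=6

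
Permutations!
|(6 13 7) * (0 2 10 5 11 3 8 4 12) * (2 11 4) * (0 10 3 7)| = |(0 11 7 6 13)(2 3 8)(4 12 10 5)| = 60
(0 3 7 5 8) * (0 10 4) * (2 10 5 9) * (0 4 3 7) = (0 7 9 2 10 3)(5 8) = [7, 1, 10, 0, 4, 8, 6, 9, 5, 2, 3]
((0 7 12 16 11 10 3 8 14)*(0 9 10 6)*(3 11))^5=(0 8 6 3 11 16 10 12 9 7 14)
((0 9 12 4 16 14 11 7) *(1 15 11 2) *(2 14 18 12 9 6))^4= ((0 6 2 1 15 11 7)(4 16 18 12))^4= (18)(0 15 6 11 2 7 1)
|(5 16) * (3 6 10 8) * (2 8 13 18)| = 14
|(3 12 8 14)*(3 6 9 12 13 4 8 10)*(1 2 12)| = |(1 2 12 10 3 13 4 8 14 6 9)| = 11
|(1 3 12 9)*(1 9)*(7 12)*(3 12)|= 2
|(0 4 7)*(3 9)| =6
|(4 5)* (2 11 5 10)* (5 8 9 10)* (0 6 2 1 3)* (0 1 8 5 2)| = |(0 6)(1 3)(2 11 5 4)(8 9 10)| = 12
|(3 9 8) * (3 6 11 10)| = |(3 9 8 6 11 10)| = 6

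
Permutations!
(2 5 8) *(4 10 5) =(2 4 10 5 8) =[0, 1, 4, 3, 10, 8, 6, 7, 2, 9, 5]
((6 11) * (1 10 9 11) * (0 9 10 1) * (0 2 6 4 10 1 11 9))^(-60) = ((1 11 4 10)(2 6))^(-60) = (11)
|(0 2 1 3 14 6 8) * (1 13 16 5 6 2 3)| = 9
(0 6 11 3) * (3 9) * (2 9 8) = (0 6 11 8 2 9 3) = [6, 1, 9, 0, 4, 5, 11, 7, 2, 3, 10, 8]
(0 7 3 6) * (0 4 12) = (0 7 3 6 4 12) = [7, 1, 2, 6, 12, 5, 4, 3, 8, 9, 10, 11, 0]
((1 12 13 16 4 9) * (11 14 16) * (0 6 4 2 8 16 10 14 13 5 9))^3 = (16)(1 9 5 12)(10 14)(11 13)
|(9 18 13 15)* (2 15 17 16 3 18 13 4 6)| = |(2 15 9 13 17 16 3 18 4 6)| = 10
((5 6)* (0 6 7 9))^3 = (0 7 6 9 5)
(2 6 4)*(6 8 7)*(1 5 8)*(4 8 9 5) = [0, 4, 1, 3, 2, 9, 8, 6, 7, 5] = (1 4 2)(5 9)(6 8 7)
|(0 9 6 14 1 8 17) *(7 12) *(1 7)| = |(0 9 6 14 7 12 1 8 17)| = 9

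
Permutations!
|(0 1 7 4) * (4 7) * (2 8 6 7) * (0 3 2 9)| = 9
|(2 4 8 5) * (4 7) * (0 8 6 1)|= 8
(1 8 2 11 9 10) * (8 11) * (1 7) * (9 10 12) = (1 11 10 7)(2 8)(9 12) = [0, 11, 8, 3, 4, 5, 6, 1, 2, 12, 7, 10, 9]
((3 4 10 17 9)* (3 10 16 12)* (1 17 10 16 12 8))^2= ((1 17 9 16 8)(3 4 12))^2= (1 9 8 17 16)(3 12 4)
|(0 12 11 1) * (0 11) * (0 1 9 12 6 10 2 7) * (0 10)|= 12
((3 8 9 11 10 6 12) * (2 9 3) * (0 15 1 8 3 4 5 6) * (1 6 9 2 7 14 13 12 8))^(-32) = (0 4 10 8 11 6 9 15 5)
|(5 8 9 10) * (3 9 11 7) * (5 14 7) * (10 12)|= 6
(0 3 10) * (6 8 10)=(0 3 6 8 10)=[3, 1, 2, 6, 4, 5, 8, 7, 10, 9, 0]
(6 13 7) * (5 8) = [0, 1, 2, 3, 4, 8, 13, 6, 5, 9, 10, 11, 12, 7] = (5 8)(6 13 7)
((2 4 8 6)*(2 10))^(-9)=((2 4 8 6 10))^(-9)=(2 4 8 6 10)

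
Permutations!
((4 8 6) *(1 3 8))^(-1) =(1 4 6 8 3)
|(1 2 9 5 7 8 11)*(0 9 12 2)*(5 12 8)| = 14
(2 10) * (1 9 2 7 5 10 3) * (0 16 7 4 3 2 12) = [16, 9, 2, 1, 3, 10, 6, 5, 8, 12, 4, 11, 0, 13, 14, 15, 7] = (0 16 7 5 10 4 3 1 9 12)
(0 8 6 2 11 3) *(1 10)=[8, 10, 11, 0, 4, 5, 2, 7, 6, 9, 1, 3]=(0 8 6 2 11 3)(1 10)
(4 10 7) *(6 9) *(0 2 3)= (0 2 3)(4 10 7)(6 9)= [2, 1, 3, 0, 10, 5, 9, 4, 8, 6, 7]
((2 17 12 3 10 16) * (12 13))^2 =(2 13 3 16 17 12 10)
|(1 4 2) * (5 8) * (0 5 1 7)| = 7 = |(0 5 8 1 4 2 7)|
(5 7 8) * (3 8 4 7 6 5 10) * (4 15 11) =[0, 1, 2, 8, 7, 6, 5, 15, 10, 9, 3, 4, 12, 13, 14, 11] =(3 8 10)(4 7 15 11)(5 6)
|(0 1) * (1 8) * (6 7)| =6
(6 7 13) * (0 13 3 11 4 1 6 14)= (0 13 14)(1 6 7 3 11 4)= [13, 6, 2, 11, 1, 5, 7, 3, 8, 9, 10, 4, 12, 14, 0]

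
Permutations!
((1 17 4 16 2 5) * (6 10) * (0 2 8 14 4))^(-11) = ((0 2 5 1 17)(4 16 8 14)(6 10))^(-11) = (0 17 1 5 2)(4 16 8 14)(6 10)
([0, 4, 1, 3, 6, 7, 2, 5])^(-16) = [0, 1, 2, 3, 4, 5, 6, 7]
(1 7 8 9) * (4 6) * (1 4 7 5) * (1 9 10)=(1 5 9 4 6 7 8 10)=[0, 5, 2, 3, 6, 9, 7, 8, 10, 4, 1]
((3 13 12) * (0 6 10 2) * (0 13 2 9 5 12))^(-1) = (0 13 2 3 12 5 9 10 6)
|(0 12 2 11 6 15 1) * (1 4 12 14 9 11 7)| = 11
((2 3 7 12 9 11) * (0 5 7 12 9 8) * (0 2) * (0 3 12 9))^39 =((0 5 7)(2 12 8)(3 9 11))^39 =(12)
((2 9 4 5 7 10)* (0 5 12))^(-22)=(0 7 2 4)(5 10 9 12)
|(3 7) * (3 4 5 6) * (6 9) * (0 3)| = 7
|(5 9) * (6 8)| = 2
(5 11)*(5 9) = (5 11 9) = [0, 1, 2, 3, 4, 11, 6, 7, 8, 5, 10, 9]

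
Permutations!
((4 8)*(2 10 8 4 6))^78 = (2 8)(6 10)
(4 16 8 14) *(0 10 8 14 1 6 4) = (0 10 8 1 6 4 16 14) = [10, 6, 2, 3, 16, 5, 4, 7, 1, 9, 8, 11, 12, 13, 0, 15, 14]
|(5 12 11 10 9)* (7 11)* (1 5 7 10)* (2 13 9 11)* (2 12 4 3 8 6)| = |(1 5 4 3 8 6 2 13 9 7 12 10 11)| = 13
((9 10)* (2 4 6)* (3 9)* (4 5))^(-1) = (2 6 4 5)(3 10 9)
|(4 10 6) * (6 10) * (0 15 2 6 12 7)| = 7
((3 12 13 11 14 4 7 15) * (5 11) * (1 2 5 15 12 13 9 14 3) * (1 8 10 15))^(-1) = (1 13 3 11 5 2)(4 14 9 12 7)(8 15 10)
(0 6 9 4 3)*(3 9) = (0 6 3)(4 9) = [6, 1, 2, 0, 9, 5, 3, 7, 8, 4]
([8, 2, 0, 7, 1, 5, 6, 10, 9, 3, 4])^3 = [3, 8, 9, 4, 0, 5, 6, 1, 7, 10, 2]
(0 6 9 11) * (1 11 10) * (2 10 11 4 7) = (0 6 9 11)(1 4 7 2 10) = [6, 4, 10, 3, 7, 5, 9, 2, 8, 11, 1, 0]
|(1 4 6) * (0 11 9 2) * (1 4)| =4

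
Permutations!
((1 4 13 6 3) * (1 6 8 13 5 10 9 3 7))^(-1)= (1 7 6 3 9 10 5 4)(8 13)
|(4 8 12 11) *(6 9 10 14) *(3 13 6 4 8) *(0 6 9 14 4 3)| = |(0 6 14 3 13 9 10 4)(8 12 11)| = 24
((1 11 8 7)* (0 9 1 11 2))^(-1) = (0 2 1 9)(7 8 11)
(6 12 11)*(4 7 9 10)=(4 7 9 10)(6 12 11)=[0, 1, 2, 3, 7, 5, 12, 9, 8, 10, 4, 6, 11]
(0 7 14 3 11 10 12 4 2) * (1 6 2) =[7, 6, 0, 11, 1, 5, 2, 14, 8, 9, 12, 10, 4, 13, 3] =(0 7 14 3 11 10 12 4 1 6 2)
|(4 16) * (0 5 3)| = |(0 5 3)(4 16)| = 6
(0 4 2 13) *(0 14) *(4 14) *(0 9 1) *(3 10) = [14, 0, 13, 10, 2, 5, 6, 7, 8, 1, 3, 11, 12, 4, 9] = (0 14 9 1)(2 13 4)(3 10)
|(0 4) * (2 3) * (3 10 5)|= 4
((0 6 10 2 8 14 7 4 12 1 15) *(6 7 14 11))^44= (0 4 1)(2 10 6 11 8)(7 12 15)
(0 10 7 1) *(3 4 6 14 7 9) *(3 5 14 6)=(0 10 9 5 14 7 1)(3 4)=[10, 0, 2, 4, 3, 14, 6, 1, 8, 5, 9, 11, 12, 13, 7]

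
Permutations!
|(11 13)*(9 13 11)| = 2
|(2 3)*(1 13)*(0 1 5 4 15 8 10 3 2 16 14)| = 11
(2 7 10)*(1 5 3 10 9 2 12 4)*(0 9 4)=(0 9 2 7 4 1 5 3 10 12)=[9, 5, 7, 10, 1, 3, 6, 4, 8, 2, 12, 11, 0]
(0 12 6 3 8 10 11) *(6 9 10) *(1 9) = (0 12 1 9 10 11)(3 8 6) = [12, 9, 2, 8, 4, 5, 3, 7, 6, 10, 11, 0, 1]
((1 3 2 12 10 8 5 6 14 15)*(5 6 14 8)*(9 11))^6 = ((1 3 2 12 10 5 14 15)(6 8)(9 11))^6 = (1 14 10 2)(3 15 5 12)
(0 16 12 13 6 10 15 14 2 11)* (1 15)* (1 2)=(0 16 12 13 6 10 2 11)(1 15 14)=[16, 15, 11, 3, 4, 5, 10, 7, 8, 9, 2, 0, 13, 6, 1, 14, 12]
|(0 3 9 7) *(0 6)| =|(0 3 9 7 6)| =5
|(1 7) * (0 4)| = |(0 4)(1 7)| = 2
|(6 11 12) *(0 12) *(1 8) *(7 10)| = |(0 12 6 11)(1 8)(7 10)| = 4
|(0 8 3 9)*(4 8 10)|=6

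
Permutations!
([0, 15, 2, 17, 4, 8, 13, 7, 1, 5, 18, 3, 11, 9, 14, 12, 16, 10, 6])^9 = [0, 13, 2, 1, 4, 18, 3, 7, 6, 10, 12, 8, 5, 17, 14, 9, 16, 15, 11]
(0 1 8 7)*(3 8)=[1, 3, 2, 8, 4, 5, 6, 0, 7]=(0 1 3 8 7)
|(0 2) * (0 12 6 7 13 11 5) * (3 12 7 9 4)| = 30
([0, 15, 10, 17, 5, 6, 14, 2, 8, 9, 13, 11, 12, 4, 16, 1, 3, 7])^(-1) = [0, 15, 7, 16, 13, 4, 5, 17, 8, 9, 2, 11, 12, 10, 6, 1, 14, 3]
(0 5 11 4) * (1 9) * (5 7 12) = (0 7 12 5 11 4)(1 9) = [7, 9, 2, 3, 0, 11, 6, 12, 8, 1, 10, 4, 5]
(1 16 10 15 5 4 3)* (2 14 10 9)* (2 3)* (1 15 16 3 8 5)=[0, 3, 14, 15, 2, 4, 6, 7, 5, 8, 16, 11, 12, 13, 10, 1, 9]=(1 3 15)(2 14 10 16 9 8 5 4)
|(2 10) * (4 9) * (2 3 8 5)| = |(2 10 3 8 5)(4 9)| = 10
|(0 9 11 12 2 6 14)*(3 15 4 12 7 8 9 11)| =|(0 11 7 8 9 3 15 4 12 2 6 14)| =12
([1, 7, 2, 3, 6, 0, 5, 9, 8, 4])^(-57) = [5, 0, 2, 3, 9, 6, 4, 1, 8, 7]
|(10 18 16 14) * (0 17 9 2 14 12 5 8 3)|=|(0 17 9 2 14 10 18 16 12 5 8 3)|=12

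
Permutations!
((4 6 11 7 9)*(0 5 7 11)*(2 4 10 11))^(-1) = (0 6 4 2 11 10 9 7 5)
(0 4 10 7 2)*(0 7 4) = (2 7)(4 10) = [0, 1, 7, 3, 10, 5, 6, 2, 8, 9, 4]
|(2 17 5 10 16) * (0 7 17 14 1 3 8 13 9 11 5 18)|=44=|(0 7 17 18)(1 3 8 13 9 11 5 10 16 2 14)|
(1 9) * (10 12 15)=[0, 9, 2, 3, 4, 5, 6, 7, 8, 1, 12, 11, 15, 13, 14, 10]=(1 9)(10 12 15)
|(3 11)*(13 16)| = 2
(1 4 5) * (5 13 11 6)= [0, 4, 2, 3, 13, 1, 5, 7, 8, 9, 10, 6, 12, 11]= (1 4 13 11 6 5)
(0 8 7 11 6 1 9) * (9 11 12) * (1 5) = (0 8 7 12 9)(1 11 6 5) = [8, 11, 2, 3, 4, 1, 5, 12, 7, 0, 10, 6, 9]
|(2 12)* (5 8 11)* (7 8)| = |(2 12)(5 7 8 11)| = 4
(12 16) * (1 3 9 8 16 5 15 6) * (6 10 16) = (1 3 9 8 6)(5 15 10 16 12) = [0, 3, 2, 9, 4, 15, 1, 7, 6, 8, 16, 11, 5, 13, 14, 10, 12]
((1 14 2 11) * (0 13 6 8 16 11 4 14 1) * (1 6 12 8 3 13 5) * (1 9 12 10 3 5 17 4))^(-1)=(0 11 16 8 12 9 5 6 1 2 14 4 17)(3 10 13)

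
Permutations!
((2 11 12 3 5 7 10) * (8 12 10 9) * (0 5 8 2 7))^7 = (0 5)(2 10 9 11 7)(3 8 12)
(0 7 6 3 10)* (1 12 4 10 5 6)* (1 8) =(0 7 8 1 12 4 10)(3 5 6) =[7, 12, 2, 5, 10, 6, 3, 8, 1, 9, 0, 11, 4]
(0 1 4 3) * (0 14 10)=(0 1 4 3 14 10)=[1, 4, 2, 14, 3, 5, 6, 7, 8, 9, 0, 11, 12, 13, 10]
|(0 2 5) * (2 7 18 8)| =6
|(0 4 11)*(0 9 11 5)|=|(0 4 5)(9 11)|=6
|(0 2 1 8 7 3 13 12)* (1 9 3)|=6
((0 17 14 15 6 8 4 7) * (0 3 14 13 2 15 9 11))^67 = (0 13 15 8 7 14 11 17 2 6 4 3 9) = ((0 17 13 2 15 6 8 4 7 3 14 9 11))^67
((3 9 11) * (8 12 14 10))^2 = (3 11 9)(8 14)(10 12)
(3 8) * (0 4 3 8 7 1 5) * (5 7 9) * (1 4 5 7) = (0 5)(3 9 7 4) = [5, 1, 2, 9, 3, 0, 6, 4, 8, 7]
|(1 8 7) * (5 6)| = 6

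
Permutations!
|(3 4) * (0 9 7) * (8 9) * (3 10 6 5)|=20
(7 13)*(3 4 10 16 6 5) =(3 4 10 16 6 5)(7 13) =[0, 1, 2, 4, 10, 3, 5, 13, 8, 9, 16, 11, 12, 7, 14, 15, 6]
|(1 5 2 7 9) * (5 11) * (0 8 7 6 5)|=|(0 8 7 9 1 11)(2 6 5)|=6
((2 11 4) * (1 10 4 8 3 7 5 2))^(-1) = (1 4 10)(2 5 7 3 8 11)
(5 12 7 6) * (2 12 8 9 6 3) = (2 12 7 3)(5 8 9 6) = [0, 1, 12, 2, 4, 8, 5, 3, 9, 6, 10, 11, 7]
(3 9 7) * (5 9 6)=(3 6 5 9 7)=[0, 1, 2, 6, 4, 9, 5, 3, 8, 7]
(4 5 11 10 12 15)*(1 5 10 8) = (1 5 11 8)(4 10 12 15) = [0, 5, 2, 3, 10, 11, 6, 7, 1, 9, 12, 8, 15, 13, 14, 4]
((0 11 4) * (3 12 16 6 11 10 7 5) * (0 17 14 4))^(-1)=(0 11 6 16 12 3 5 7 10)(4 14 17)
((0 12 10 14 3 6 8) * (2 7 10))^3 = (0 7 3)(2 14 8)(6 12 10) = ((0 12 2 7 10 14 3 6 8))^3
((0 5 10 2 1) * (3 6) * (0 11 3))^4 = ((0 5 10 2 1 11 3 6))^4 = (0 1)(2 6)(3 10)(5 11)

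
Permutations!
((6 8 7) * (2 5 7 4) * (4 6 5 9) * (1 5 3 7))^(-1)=((1 5)(2 9 4)(3 7)(6 8))^(-1)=(1 5)(2 4 9)(3 7)(6 8)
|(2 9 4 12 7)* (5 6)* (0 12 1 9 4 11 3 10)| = 10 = |(0 12 7 2 4 1 9 11 3 10)(5 6)|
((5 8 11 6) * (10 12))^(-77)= ((5 8 11 6)(10 12))^(-77)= (5 6 11 8)(10 12)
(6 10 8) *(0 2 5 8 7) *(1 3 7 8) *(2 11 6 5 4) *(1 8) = (0 11 6 10 1 3 7)(2 4)(5 8) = [11, 3, 4, 7, 2, 8, 10, 0, 5, 9, 1, 6]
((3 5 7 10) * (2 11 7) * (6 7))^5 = (2 3 7 11 5 10 6)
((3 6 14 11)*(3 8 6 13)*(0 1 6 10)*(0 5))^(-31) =(0 1 6 14 11 8 10 5)(3 13)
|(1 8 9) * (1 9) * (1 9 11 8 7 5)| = 3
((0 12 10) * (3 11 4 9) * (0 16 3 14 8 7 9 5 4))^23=(0 11 3 16 10 12)(4 5)(7 8 14 9)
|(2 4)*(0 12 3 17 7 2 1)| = 8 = |(0 12 3 17 7 2 4 1)|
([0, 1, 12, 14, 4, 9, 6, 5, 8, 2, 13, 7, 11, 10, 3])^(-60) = [0, 1, 2, 3, 4, 5, 6, 7, 8, 9, 10, 11, 12, 13, 14]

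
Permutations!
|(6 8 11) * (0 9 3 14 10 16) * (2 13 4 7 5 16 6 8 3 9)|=|(0 2 13 4 7 5 16)(3 14 10 6)(8 11)|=28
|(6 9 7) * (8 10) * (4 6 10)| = |(4 6 9 7 10 8)| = 6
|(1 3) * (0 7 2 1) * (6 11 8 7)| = |(0 6 11 8 7 2 1 3)| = 8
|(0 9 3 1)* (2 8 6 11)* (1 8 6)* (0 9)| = |(1 9 3 8)(2 6 11)| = 12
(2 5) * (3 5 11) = [0, 1, 11, 5, 4, 2, 6, 7, 8, 9, 10, 3] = (2 11 3 5)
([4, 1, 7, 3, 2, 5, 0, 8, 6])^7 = (0 4 2 7 8 6)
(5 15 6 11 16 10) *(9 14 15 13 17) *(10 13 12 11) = (5 12 11 16 13 17 9 14 15 6 10) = [0, 1, 2, 3, 4, 12, 10, 7, 8, 14, 5, 16, 11, 17, 15, 6, 13, 9]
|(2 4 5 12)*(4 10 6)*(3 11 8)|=6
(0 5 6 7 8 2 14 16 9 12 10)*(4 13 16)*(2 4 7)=(0 5 6 2 14 7 8 4 13 16 9 12 10)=[5, 1, 14, 3, 13, 6, 2, 8, 4, 12, 0, 11, 10, 16, 7, 15, 9]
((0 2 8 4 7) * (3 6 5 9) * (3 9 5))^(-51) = ((9)(0 2 8 4 7)(3 6))^(-51) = (9)(0 7 4 8 2)(3 6)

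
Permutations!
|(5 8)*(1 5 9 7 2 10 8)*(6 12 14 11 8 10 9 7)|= |(1 5)(2 9 6 12 14 11 8 7)|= 8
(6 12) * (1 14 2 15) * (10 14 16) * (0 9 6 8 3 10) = (0 9 6 12 8 3 10 14 2 15 1 16) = [9, 16, 15, 10, 4, 5, 12, 7, 3, 6, 14, 11, 8, 13, 2, 1, 0]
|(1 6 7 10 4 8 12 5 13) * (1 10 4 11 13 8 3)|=|(1 6 7 4 3)(5 8 12)(10 11 13)|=15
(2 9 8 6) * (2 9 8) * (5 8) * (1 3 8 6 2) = (1 3 8 2 5 6 9) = [0, 3, 5, 8, 4, 6, 9, 7, 2, 1]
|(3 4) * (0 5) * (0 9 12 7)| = |(0 5 9 12 7)(3 4)| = 10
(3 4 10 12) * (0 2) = (0 2)(3 4 10 12) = [2, 1, 0, 4, 10, 5, 6, 7, 8, 9, 12, 11, 3]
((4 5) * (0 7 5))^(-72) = (7)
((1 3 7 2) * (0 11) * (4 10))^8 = ((0 11)(1 3 7 2)(4 10))^8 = (11)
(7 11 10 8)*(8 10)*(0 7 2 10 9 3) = (0 7 11 8 2 10 9 3) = [7, 1, 10, 0, 4, 5, 6, 11, 2, 3, 9, 8]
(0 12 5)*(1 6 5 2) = (0 12 2 1 6 5) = [12, 6, 1, 3, 4, 0, 5, 7, 8, 9, 10, 11, 2]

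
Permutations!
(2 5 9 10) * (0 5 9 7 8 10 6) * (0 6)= (0 5 7 8 10 2 9)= [5, 1, 9, 3, 4, 7, 6, 8, 10, 0, 2]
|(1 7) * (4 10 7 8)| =5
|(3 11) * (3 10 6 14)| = 5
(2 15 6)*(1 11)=[0, 11, 15, 3, 4, 5, 2, 7, 8, 9, 10, 1, 12, 13, 14, 6]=(1 11)(2 15 6)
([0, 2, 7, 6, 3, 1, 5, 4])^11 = [0, 3, 6, 2, 1, 4, 7, 5]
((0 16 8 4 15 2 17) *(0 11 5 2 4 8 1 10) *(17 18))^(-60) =(18)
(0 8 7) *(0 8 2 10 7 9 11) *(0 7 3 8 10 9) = (0 2 9 11 7 10 3 8) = [2, 1, 9, 8, 4, 5, 6, 10, 0, 11, 3, 7]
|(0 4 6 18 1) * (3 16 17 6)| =8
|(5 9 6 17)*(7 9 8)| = 6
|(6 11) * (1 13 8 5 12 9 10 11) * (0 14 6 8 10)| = 11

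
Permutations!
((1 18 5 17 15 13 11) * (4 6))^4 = ((1 18 5 17 15 13 11)(4 6))^4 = (1 15 18 13 5 11 17)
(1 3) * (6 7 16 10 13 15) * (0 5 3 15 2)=[5, 15, 0, 1, 4, 3, 7, 16, 8, 9, 13, 11, 12, 2, 14, 6, 10]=(0 5 3 1 15 6 7 16 10 13 2)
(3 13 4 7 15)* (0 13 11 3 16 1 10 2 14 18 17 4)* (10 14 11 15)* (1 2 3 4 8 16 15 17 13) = [1, 14, 11, 17, 7, 5, 6, 10, 16, 9, 3, 4, 12, 0, 18, 15, 2, 8, 13] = (0 1 14 18 13)(2 11 4 7 10 3 17 8 16)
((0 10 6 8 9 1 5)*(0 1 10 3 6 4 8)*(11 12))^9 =(1 5)(4 8 9 10)(11 12)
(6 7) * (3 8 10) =(3 8 10)(6 7) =[0, 1, 2, 8, 4, 5, 7, 6, 10, 9, 3]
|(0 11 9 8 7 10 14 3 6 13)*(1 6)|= 11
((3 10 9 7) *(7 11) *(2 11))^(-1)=(2 9 10 3 7 11)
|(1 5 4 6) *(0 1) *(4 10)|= 6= |(0 1 5 10 4 6)|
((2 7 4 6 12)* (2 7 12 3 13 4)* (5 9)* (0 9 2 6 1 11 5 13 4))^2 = ((0 9 13)(1 11 5 2 12 7 6 3 4))^2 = (0 13 9)(1 5 12 6 4 11 2 7 3)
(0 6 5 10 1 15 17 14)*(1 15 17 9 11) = (0 6 5 10 15 9 11 1 17 14) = [6, 17, 2, 3, 4, 10, 5, 7, 8, 11, 15, 1, 12, 13, 0, 9, 16, 14]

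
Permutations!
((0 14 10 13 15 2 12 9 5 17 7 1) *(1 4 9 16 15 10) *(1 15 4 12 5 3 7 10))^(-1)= (0 1 13 10 17 5 2 15 14)(3 9 4 16 12 7)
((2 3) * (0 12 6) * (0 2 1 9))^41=(0 9 1 3 2 6 12)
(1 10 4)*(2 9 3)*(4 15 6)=(1 10 15 6 4)(2 9 3)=[0, 10, 9, 2, 1, 5, 4, 7, 8, 3, 15, 11, 12, 13, 14, 6]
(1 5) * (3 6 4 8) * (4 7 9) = (1 5)(3 6 7 9 4 8) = [0, 5, 2, 6, 8, 1, 7, 9, 3, 4]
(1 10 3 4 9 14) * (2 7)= (1 10 3 4 9 14)(2 7)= [0, 10, 7, 4, 9, 5, 6, 2, 8, 14, 3, 11, 12, 13, 1]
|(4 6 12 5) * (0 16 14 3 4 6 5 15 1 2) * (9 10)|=22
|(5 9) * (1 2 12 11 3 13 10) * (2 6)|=8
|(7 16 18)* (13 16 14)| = 5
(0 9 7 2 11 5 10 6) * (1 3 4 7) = (0 9 1 3 4 7 2 11 5 10 6) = [9, 3, 11, 4, 7, 10, 0, 2, 8, 1, 6, 5]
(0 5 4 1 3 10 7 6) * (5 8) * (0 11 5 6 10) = [8, 3, 2, 0, 1, 4, 11, 10, 6, 9, 7, 5] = (0 8 6 11 5 4 1 3)(7 10)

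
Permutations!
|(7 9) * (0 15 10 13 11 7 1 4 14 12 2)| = 12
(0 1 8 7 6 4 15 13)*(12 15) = [1, 8, 2, 3, 12, 5, 4, 6, 7, 9, 10, 11, 15, 0, 14, 13] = (0 1 8 7 6 4 12 15 13)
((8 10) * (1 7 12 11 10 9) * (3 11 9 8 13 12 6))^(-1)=((1 7 6 3 11 10 13 12 9))^(-1)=(1 9 12 13 10 11 3 6 7)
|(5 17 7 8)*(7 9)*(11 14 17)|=7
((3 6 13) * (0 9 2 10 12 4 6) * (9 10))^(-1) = ((0 10 12 4 6 13 3)(2 9))^(-1) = (0 3 13 6 4 12 10)(2 9)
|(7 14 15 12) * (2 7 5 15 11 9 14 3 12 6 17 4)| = |(2 7 3 12 5 15 6 17 4)(9 14 11)| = 9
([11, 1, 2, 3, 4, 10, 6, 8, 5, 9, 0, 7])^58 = (0 5 7)(8 11 10)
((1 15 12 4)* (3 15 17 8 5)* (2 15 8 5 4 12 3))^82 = (1 5 15 8)(2 3 4 17)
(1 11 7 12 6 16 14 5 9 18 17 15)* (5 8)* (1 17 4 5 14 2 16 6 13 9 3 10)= (1 11 7 12 13 9 18 4 5 3 10)(2 16)(8 14)(15 17)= [0, 11, 16, 10, 5, 3, 6, 12, 14, 18, 1, 7, 13, 9, 8, 17, 2, 15, 4]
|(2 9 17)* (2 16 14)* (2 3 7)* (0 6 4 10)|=28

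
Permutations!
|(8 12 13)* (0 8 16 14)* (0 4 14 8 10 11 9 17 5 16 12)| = |(0 10 11 9 17 5 16 8)(4 14)(12 13)| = 8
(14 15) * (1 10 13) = [0, 10, 2, 3, 4, 5, 6, 7, 8, 9, 13, 11, 12, 1, 15, 14] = (1 10 13)(14 15)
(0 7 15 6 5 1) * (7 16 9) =[16, 0, 2, 3, 4, 1, 5, 15, 8, 7, 10, 11, 12, 13, 14, 6, 9] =(0 16 9 7 15 6 5 1)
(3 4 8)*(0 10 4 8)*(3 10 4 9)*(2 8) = (0 4)(2 8 10 9 3) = [4, 1, 8, 2, 0, 5, 6, 7, 10, 3, 9]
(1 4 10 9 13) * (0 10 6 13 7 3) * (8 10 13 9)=(0 13 1 4 6 9 7 3)(8 10)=[13, 4, 2, 0, 6, 5, 9, 3, 10, 7, 8, 11, 12, 1]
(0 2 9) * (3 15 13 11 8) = [2, 1, 9, 15, 4, 5, 6, 7, 3, 0, 10, 8, 12, 11, 14, 13] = (0 2 9)(3 15 13 11 8)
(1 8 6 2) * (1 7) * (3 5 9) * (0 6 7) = (0 6 2)(1 8 7)(3 5 9) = [6, 8, 0, 5, 4, 9, 2, 1, 7, 3]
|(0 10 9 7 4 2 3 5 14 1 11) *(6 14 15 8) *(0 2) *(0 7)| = 18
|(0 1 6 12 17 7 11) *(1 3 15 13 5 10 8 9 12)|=|(0 3 15 13 5 10 8 9 12 17 7 11)(1 6)|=12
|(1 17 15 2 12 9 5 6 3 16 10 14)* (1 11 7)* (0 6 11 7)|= 15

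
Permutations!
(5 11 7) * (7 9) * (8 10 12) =(5 11 9 7)(8 10 12) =[0, 1, 2, 3, 4, 11, 6, 5, 10, 7, 12, 9, 8]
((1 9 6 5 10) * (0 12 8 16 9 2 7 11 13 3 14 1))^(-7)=(0 12 8 16 9 6 5 10)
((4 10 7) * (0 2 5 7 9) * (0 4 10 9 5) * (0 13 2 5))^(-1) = ((0 5 7 10)(2 13)(4 9))^(-1) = (0 10 7 5)(2 13)(4 9)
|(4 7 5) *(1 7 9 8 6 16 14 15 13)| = 11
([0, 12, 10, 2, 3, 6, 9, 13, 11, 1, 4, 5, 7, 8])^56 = (1 7 8 5 9 12 13 11 6)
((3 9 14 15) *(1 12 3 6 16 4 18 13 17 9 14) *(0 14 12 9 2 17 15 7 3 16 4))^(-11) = ((0 14 7 3 12 16)(1 9)(2 17)(4 18 13 15 6))^(-11) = (0 14 7 3 12 16)(1 9)(2 17)(4 6 15 13 18)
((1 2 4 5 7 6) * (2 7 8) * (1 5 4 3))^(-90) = (1 7 6 5 8 2 3)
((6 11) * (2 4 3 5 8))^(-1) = ((2 4 3 5 8)(6 11))^(-1) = (2 8 5 3 4)(6 11)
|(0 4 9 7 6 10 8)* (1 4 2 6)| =|(0 2 6 10 8)(1 4 9 7)| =20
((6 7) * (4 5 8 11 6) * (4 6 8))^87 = ((4 5)(6 7)(8 11))^87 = (4 5)(6 7)(8 11)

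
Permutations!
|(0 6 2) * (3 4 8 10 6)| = |(0 3 4 8 10 6 2)| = 7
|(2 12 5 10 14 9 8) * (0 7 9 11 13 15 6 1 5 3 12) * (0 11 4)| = |(0 7 9 8 2 11 13 15 6 1 5 10 14 4)(3 12)| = 14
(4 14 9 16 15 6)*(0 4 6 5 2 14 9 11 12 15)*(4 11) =(0 11 12 15 5 2 14 4 9 16) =[11, 1, 14, 3, 9, 2, 6, 7, 8, 16, 10, 12, 15, 13, 4, 5, 0]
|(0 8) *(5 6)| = 2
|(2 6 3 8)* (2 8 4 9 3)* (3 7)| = 4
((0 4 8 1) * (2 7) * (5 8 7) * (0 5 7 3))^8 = ((0 4 3)(1 5 8)(2 7))^8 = (0 3 4)(1 8 5)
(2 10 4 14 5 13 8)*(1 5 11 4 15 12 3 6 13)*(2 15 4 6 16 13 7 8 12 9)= (1 5)(2 10 4 14 11 6 7 8 15 9)(3 16 13 12)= [0, 5, 10, 16, 14, 1, 7, 8, 15, 2, 4, 6, 3, 12, 11, 9, 13]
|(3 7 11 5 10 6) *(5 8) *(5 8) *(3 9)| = |(3 7 11 5 10 6 9)| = 7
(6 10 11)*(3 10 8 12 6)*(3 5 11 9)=(3 10 9)(5 11)(6 8 12)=[0, 1, 2, 10, 4, 11, 8, 7, 12, 3, 9, 5, 6]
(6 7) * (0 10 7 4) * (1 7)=(0 10 1 7 6 4)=[10, 7, 2, 3, 0, 5, 4, 6, 8, 9, 1]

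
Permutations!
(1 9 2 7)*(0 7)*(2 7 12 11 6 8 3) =(0 12 11 6 8 3 2)(1 9 7) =[12, 9, 0, 2, 4, 5, 8, 1, 3, 7, 10, 6, 11]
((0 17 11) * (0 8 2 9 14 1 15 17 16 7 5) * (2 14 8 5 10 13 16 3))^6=((0 3 2 9 8 14 1 15 17 11 5)(7 10 13 16))^6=(0 1 3 15 2 17 9 11 8 5 14)(7 13)(10 16)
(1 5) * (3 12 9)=(1 5)(3 12 9)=[0, 5, 2, 12, 4, 1, 6, 7, 8, 3, 10, 11, 9]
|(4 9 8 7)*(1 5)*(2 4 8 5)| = 10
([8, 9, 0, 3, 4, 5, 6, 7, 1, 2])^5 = [0, 1, 2, 3, 4, 5, 6, 7, 8, 9]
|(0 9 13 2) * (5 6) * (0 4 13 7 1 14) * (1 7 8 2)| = |(0 9 8 2 4 13 1 14)(5 6)| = 8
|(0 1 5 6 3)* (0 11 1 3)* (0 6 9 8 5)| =|(0 3 11 1)(5 9 8)| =12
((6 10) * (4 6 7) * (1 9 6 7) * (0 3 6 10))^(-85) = (0 6 3)(1 10 9)(4 7)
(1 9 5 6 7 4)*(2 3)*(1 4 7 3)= (1 9 5 6 3 2)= [0, 9, 1, 2, 4, 6, 3, 7, 8, 5]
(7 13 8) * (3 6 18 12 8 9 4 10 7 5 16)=[0, 1, 2, 6, 10, 16, 18, 13, 5, 4, 7, 11, 8, 9, 14, 15, 3, 17, 12]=(3 6 18 12 8 5 16)(4 10 7 13 9)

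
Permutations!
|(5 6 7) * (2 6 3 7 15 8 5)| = 7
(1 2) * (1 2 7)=(1 7)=[0, 7, 2, 3, 4, 5, 6, 1]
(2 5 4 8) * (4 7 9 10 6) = [0, 1, 5, 3, 8, 7, 4, 9, 2, 10, 6] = (2 5 7 9 10 6 4 8)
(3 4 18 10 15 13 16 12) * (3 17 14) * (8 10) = (3 4 18 8 10 15 13 16 12 17 14) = [0, 1, 2, 4, 18, 5, 6, 7, 10, 9, 15, 11, 17, 16, 3, 13, 12, 14, 8]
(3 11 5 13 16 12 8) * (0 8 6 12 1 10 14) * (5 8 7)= (0 7 5 13 16 1 10 14)(3 11 8)(6 12)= [7, 10, 2, 11, 4, 13, 12, 5, 3, 9, 14, 8, 6, 16, 0, 15, 1]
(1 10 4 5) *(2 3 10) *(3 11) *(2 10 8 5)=(1 10 4 2 11 3 8 5)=[0, 10, 11, 8, 2, 1, 6, 7, 5, 9, 4, 3]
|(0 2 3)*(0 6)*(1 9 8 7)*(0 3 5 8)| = 14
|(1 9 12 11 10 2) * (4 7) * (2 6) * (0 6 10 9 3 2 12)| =30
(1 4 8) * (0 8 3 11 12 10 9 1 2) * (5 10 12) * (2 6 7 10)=(12)(0 8 6 7 10 9 1 4 3 11 5 2)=[8, 4, 0, 11, 3, 2, 7, 10, 6, 1, 9, 5, 12]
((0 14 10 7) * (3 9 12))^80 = ((0 14 10 7)(3 9 12))^80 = (14)(3 12 9)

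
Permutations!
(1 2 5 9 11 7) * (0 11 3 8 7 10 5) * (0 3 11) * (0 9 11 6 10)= [9, 2, 3, 8, 4, 11, 10, 1, 7, 6, 5, 0]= (0 9 6 10 5 11)(1 2 3 8 7)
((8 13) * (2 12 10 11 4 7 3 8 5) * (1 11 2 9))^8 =((1 11 4 7 3 8 13 5 9)(2 12 10))^8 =(1 9 5 13 8 3 7 4 11)(2 10 12)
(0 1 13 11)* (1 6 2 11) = (0 6 2 11)(1 13) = [6, 13, 11, 3, 4, 5, 2, 7, 8, 9, 10, 0, 12, 1]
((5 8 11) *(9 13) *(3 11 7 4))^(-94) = (13)(3 5 7)(4 11 8)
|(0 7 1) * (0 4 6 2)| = |(0 7 1 4 6 2)| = 6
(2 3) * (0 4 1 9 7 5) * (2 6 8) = (0 4 1 9 7 5)(2 3 6 8) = [4, 9, 3, 6, 1, 0, 8, 5, 2, 7]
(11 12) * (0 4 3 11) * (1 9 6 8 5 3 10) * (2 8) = (0 4 10 1 9 6 2 8 5 3 11 12) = [4, 9, 8, 11, 10, 3, 2, 7, 5, 6, 1, 12, 0]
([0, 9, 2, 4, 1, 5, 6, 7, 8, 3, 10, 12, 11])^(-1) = [0, 4, 2, 9, 3, 5, 6, 7, 8, 1, 10, 12, 11]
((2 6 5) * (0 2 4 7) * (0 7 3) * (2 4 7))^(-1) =(0 3 4)(2 7 5 6) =((0 4 3)(2 6 5 7))^(-1)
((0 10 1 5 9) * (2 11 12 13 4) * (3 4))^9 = (0 9 5 1 10)(2 13)(3 11)(4 12)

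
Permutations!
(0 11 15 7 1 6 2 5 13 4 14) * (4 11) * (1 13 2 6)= (0 4 14)(2 5)(7 13 11 15)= [4, 1, 5, 3, 14, 2, 6, 13, 8, 9, 10, 15, 12, 11, 0, 7]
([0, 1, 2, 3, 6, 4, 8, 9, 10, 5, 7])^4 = (4 7 6 9 8 5 10)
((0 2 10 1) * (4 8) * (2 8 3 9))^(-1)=(0 1 10 2 9 3 4 8)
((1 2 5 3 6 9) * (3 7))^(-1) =(1 9 6 3 7 5 2)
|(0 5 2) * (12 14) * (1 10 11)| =|(0 5 2)(1 10 11)(12 14)| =6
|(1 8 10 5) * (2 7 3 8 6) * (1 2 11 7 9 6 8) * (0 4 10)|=|(0 4 10 5 2 9 6 11 7 3 1 8)|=12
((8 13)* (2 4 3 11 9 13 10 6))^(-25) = (2 3 9 8 6 4 11 13 10)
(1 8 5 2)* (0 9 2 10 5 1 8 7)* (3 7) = (0 9 2 8 1 3 7)(5 10) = [9, 3, 8, 7, 4, 10, 6, 0, 1, 2, 5]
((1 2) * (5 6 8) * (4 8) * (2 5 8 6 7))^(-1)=(8)(1 2 7 5)(4 6)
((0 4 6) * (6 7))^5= (0 4 7 6)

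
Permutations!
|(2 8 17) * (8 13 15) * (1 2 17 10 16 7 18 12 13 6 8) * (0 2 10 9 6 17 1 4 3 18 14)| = |(0 2 17 1 10 16 7 14)(3 18 12 13 15 4)(6 8 9)| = 24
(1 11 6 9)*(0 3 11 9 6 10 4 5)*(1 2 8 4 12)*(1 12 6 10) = (12)(0 3 11 1 9 2 8 4 5)(6 10) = [3, 9, 8, 11, 5, 0, 10, 7, 4, 2, 6, 1, 12]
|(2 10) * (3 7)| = |(2 10)(3 7)| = 2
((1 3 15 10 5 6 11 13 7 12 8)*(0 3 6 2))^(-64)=(0 15 5)(1 8 12 7 13 11 6)(2 3 10)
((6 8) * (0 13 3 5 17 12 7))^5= (0 12 5 13 7 17 3)(6 8)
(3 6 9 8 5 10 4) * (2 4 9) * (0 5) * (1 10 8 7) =(0 5 8)(1 10 9 7)(2 4 3 6) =[5, 10, 4, 6, 3, 8, 2, 1, 0, 7, 9]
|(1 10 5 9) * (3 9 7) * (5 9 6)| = 12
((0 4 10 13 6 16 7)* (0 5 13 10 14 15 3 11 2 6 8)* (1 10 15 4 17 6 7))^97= (0 8 13 5 7 2 11 3 15 10 1 16 6 17)(4 14)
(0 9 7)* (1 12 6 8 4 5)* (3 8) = [9, 12, 2, 8, 5, 1, 3, 0, 4, 7, 10, 11, 6] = (0 9 7)(1 12 6 3 8 4 5)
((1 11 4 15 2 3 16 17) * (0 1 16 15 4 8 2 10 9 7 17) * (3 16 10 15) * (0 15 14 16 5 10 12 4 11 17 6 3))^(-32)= (0 9 8 17 6 5 4)(1 7 2 12 3 10 11)(14 16 15)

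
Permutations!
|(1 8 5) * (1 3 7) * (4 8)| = 6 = |(1 4 8 5 3 7)|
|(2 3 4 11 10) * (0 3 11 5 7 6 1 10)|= 10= |(0 3 4 5 7 6 1 10 2 11)|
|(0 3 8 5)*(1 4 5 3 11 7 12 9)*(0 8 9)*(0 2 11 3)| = |(0 3 9 1 4 5 8)(2 11 7 12)| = 28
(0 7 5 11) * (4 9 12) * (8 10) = [7, 1, 2, 3, 9, 11, 6, 5, 10, 12, 8, 0, 4] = (0 7 5 11)(4 9 12)(8 10)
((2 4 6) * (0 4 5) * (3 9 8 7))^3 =(0 2 4 5 6)(3 7 8 9)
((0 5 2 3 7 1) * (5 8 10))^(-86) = (0 10 2 7)(1 8 5 3)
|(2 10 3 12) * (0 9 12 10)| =|(0 9 12 2)(3 10)| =4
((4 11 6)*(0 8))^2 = ((0 8)(4 11 6))^2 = (4 6 11)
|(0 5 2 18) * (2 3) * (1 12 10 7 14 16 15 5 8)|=|(0 8 1 12 10 7 14 16 15 5 3 2 18)|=13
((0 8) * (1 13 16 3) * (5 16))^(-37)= (0 8)(1 16 13 3 5)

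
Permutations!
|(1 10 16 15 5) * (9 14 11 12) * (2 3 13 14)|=|(1 10 16 15 5)(2 3 13 14 11 12 9)|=35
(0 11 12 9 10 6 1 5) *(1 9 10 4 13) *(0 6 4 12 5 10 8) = (0 11 5 6 9 12 8)(1 10 4 13) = [11, 10, 2, 3, 13, 6, 9, 7, 0, 12, 4, 5, 8, 1]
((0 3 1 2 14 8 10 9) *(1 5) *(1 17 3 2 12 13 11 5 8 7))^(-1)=(0 9 10 8 3 17 5 11 13 12 1 7 14 2)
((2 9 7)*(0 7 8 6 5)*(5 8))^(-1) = (0 5 9 2 7)(6 8)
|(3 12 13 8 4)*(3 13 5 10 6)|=15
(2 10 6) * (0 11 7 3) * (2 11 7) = (0 7 3)(2 10 6 11) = [7, 1, 10, 0, 4, 5, 11, 3, 8, 9, 6, 2]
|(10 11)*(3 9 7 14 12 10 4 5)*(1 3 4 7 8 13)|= |(1 3 9 8 13)(4 5)(7 14 12 10 11)|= 10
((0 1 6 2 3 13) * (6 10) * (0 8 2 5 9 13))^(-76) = ((0 1 10 6 5 9 13 8 2 3))^(-76) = (0 5 2 10 13)(1 9 3 6 8)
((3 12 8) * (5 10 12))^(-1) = ((3 5 10 12 8))^(-1) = (3 8 12 10 5)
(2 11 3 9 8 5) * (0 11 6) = (0 11 3 9 8 5 2 6) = [11, 1, 6, 9, 4, 2, 0, 7, 5, 8, 10, 3]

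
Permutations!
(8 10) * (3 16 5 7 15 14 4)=(3 16 5 7 15 14 4)(8 10)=[0, 1, 2, 16, 3, 7, 6, 15, 10, 9, 8, 11, 12, 13, 4, 14, 5]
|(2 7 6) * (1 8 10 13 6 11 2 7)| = 8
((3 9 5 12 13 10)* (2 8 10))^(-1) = (2 13 12 5 9 3 10 8)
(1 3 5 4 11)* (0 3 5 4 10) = [3, 5, 2, 4, 11, 10, 6, 7, 8, 9, 0, 1] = (0 3 4 11 1 5 10)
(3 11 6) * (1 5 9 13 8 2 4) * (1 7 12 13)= (1 5 9)(2 4 7 12 13 8)(3 11 6)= [0, 5, 4, 11, 7, 9, 3, 12, 2, 1, 10, 6, 13, 8]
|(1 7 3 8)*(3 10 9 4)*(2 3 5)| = 9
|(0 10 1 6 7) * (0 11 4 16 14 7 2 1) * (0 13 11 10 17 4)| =|(0 17 4 16 14 7 10 13 11)(1 6 2)| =9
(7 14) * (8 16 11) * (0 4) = [4, 1, 2, 3, 0, 5, 6, 14, 16, 9, 10, 8, 12, 13, 7, 15, 11] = (0 4)(7 14)(8 16 11)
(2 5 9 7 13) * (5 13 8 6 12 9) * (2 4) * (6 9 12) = (2 13 4)(7 8 9) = [0, 1, 13, 3, 2, 5, 6, 8, 9, 7, 10, 11, 12, 4]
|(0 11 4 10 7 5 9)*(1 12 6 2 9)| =|(0 11 4 10 7 5 1 12 6 2 9)| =11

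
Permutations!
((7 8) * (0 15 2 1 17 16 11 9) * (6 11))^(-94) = ((0 15 2 1 17 16 6 11 9)(7 8))^(-94) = (0 16 15 6 2 11 1 9 17)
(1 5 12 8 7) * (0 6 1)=[6, 5, 2, 3, 4, 12, 1, 0, 7, 9, 10, 11, 8]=(0 6 1 5 12 8 7)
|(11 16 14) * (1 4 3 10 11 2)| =|(1 4 3 10 11 16 14 2)| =8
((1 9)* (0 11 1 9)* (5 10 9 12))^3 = (5 12 9 10)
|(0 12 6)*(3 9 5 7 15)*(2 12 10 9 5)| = |(0 10 9 2 12 6)(3 5 7 15)| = 12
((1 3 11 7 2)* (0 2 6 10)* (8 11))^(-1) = ((0 2 1 3 8 11 7 6 10))^(-1) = (0 10 6 7 11 8 3 1 2)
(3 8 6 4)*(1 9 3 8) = (1 9 3)(4 8 6) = [0, 9, 2, 1, 8, 5, 4, 7, 6, 3]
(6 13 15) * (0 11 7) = (0 11 7)(6 13 15) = [11, 1, 2, 3, 4, 5, 13, 0, 8, 9, 10, 7, 12, 15, 14, 6]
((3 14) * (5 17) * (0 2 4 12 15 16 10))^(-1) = ((0 2 4 12 15 16 10)(3 14)(5 17))^(-1) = (0 10 16 15 12 4 2)(3 14)(5 17)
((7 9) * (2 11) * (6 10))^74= (11)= ((2 11)(6 10)(7 9))^74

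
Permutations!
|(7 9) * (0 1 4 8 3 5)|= 6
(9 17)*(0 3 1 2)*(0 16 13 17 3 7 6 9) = [7, 2, 16, 1, 4, 5, 9, 6, 8, 3, 10, 11, 12, 17, 14, 15, 13, 0] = (0 7 6 9 3 1 2 16 13 17)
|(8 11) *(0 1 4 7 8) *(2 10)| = |(0 1 4 7 8 11)(2 10)| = 6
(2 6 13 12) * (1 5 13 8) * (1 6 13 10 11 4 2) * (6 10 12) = (1 5 12)(2 13 6 8 10 11 4) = [0, 5, 13, 3, 2, 12, 8, 7, 10, 9, 11, 4, 1, 6]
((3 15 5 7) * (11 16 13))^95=(3 7 5 15)(11 13 16)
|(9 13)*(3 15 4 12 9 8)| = 7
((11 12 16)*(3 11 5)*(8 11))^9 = (3 12)(5 11)(8 16)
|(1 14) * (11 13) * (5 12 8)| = |(1 14)(5 12 8)(11 13)| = 6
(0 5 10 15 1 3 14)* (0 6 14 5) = [0, 3, 2, 5, 4, 10, 14, 7, 8, 9, 15, 11, 12, 13, 6, 1] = (1 3 5 10 15)(6 14)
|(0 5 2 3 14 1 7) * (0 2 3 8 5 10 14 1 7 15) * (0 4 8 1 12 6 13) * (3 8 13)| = 18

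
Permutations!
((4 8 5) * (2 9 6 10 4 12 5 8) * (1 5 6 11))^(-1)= (1 11 9 2 4 10 6 12 5)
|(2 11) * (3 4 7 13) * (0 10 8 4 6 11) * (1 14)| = 10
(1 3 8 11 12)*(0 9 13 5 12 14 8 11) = (0 9 13 5 12 1 3 11 14 8) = [9, 3, 2, 11, 4, 12, 6, 7, 0, 13, 10, 14, 1, 5, 8]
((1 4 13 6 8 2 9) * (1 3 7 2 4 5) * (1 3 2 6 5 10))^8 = (3 7 6 8 4 13 5)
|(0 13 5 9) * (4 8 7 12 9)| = 8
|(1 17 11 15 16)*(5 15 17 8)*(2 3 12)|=30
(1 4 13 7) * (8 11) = (1 4 13 7)(8 11) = [0, 4, 2, 3, 13, 5, 6, 1, 11, 9, 10, 8, 12, 7]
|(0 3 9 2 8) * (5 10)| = 10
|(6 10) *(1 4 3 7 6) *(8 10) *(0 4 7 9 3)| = |(0 4)(1 7 6 8 10)(3 9)| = 10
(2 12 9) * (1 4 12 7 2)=(1 4 12 9)(2 7)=[0, 4, 7, 3, 12, 5, 6, 2, 8, 1, 10, 11, 9]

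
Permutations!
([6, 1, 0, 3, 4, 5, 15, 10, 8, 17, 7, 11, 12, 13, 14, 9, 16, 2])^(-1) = [2, 1, 17, 3, 4, 5, 0, 10, 8, 15, 7, 11, 12, 13, 14, 6, 16, 9]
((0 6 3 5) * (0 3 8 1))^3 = ((0 6 8 1)(3 5))^3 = (0 1 8 6)(3 5)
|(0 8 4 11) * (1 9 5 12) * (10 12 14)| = 12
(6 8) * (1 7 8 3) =(1 7 8 6 3) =[0, 7, 2, 1, 4, 5, 3, 8, 6]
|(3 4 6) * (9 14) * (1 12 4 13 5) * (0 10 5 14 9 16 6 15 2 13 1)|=|(0 10 5)(1 12 4 15 2 13 14 16 6 3)|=30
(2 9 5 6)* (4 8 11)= (2 9 5 6)(4 8 11)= [0, 1, 9, 3, 8, 6, 2, 7, 11, 5, 10, 4]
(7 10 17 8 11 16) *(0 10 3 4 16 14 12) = [10, 1, 2, 4, 16, 5, 6, 3, 11, 9, 17, 14, 0, 13, 12, 15, 7, 8] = (0 10 17 8 11 14 12)(3 4 16 7)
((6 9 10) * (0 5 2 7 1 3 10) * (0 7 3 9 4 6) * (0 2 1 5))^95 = ((1 9 7 5)(2 3 10)(4 6))^95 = (1 5 7 9)(2 10 3)(4 6)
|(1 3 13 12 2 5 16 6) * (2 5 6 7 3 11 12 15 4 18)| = |(1 11 12 5 16 7 3 13 15 4 18 2 6)| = 13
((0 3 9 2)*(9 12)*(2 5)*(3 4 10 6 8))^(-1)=(0 2 5 9 12 3 8 6 10 4)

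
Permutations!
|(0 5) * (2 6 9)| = 6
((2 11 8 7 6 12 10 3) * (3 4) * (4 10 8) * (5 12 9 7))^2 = (2 4)(3 11)(5 8 12)(6 7 9)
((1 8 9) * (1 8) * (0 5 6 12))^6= ((0 5 6 12)(8 9))^6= (0 6)(5 12)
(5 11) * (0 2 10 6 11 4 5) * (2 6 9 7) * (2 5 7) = [6, 1, 10, 3, 7, 4, 11, 5, 8, 2, 9, 0] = (0 6 11)(2 10 9)(4 7 5)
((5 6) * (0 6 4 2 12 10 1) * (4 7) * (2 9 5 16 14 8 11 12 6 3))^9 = (0 10 11 14 6 3 1 12 8 16 2)(4 9 5 7)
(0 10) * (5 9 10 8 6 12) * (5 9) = (0 8 6 12 9 10) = [8, 1, 2, 3, 4, 5, 12, 7, 6, 10, 0, 11, 9]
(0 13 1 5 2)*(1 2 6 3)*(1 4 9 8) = (0 13 2)(1 5 6 3 4 9 8) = [13, 5, 0, 4, 9, 6, 3, 7, 1, 8, 10, 11, 12, 2]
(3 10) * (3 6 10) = (6 10) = [0, 1, 2, 3, 4, 5, 10, 7, 8, 9, 6]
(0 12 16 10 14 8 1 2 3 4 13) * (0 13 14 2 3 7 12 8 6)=[8, 3, 7, 4, 14, 5, 0, 12, 1, 9, 2, 11, 16, 13, 6, 15, 10]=(0 8 1 3 4 14 6)(2 7 12 16 10)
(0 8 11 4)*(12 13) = (0 8 11 4)(12 13) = [8, 1, 2, 3, 0, 5, 6, 7, 11, 9, 10, 4, 13, 12]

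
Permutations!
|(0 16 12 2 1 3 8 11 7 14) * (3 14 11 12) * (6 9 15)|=24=|(0 16 3 8 12 2 1 14)(6 9 15)(7 11)|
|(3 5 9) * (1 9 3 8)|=|(1 9 8)(3 5)|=6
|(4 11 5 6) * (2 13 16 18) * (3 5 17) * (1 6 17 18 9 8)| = 30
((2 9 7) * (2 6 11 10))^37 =(2 9 7 6 11 10)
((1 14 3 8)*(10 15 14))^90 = ((1 10 15 14 3 8))^90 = (15)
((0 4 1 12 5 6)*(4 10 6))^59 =((0 10 6)(1 12 5 4))^59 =(0 6 10)(1 4 5 12)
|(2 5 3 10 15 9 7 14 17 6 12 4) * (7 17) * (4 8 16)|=12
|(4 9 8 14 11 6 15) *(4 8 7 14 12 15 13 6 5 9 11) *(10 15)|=|(4 11 5 9 7 14)(6 13)(8 12 10 15)|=12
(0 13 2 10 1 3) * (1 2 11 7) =[13, 3, 10, 0, 4, 5, 6, 1, 8, 9, 2, 7, 12, 11] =(0 13 11 7 1 3)(2 10)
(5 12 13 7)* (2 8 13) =[0, 1, 8, 3, 4, 12, 6, 5, 13, 9, 10, 11, 2, 7] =(2 8 13 7 5 12)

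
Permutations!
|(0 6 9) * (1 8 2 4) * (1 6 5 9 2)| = |(0 5 9)(1 8)(2 4 6)| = 6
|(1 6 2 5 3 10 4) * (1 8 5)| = 15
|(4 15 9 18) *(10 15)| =5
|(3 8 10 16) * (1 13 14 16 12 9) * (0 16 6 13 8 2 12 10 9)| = 15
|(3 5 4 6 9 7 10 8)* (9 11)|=9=|(3 5 4 6 11 9 7 10 8)|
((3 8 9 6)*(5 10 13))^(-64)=((3 8 9 6)(5 10 13))^(-64)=(5 13 10)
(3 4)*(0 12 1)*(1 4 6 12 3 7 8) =(0 3 6 12 4 7 8 1) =[3, 0, 2, 6, 7, 5, 12, 8, 1, 9, 10, 11, 4]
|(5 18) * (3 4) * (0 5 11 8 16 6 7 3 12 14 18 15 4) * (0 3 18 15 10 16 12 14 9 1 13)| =39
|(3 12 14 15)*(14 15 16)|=6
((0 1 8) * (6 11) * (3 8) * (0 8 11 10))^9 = ((0 1 3 11 6 10))^9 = (0 11)(1 6)(3 10)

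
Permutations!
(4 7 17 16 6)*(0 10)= [10, 1, 2, 3, 7, 5, 4, 17, 8, 9, 0, 11, 12, 13, 14, 15, 6, 16]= (0 10)(4 7 17 16 6)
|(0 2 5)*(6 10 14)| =3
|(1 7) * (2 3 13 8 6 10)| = |(1 7)(2 3 13 8 6 10)| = 6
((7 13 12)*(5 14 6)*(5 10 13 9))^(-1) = (5 9 7 12 13 10 6 14)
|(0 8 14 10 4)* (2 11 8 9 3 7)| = |(0 9 3 7 2 11 8 14 10 4)| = 10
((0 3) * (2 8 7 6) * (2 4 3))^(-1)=(0 3 4 6 7 8 2)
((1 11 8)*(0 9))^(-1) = ((0 9)(1 11 8))^(-1) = (0 9)(1 8 11)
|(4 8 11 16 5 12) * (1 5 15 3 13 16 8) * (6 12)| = |(1 5 6 12 4)(3 13 16 15)(8 11)| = 20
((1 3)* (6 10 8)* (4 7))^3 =((1 3)(4 7)(6 10 8))^3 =(10)(1 3)(4 7)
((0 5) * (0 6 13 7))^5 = (13)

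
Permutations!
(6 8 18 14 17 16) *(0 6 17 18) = (0 6 8)(14 18)(16 17) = [6, 1, 2, 3, 4, 5, 8, 7, 0, 9, 10, 11, 12, 13, 18, 15, 17, 16, 14]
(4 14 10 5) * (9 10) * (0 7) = (0 7)(4 14 9 10 5) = [7, 1, 2, 3, 14, 4, 6, 0, 8, 10, 5, 11, 12, 13, 9]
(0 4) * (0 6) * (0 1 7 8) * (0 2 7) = (0 4 6 1)(2 7 8) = [4, 0, 7, 3, 6, 5, 1, 8, 2]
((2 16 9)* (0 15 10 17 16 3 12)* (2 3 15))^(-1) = (0 12 3 9 16 17 10 15 2)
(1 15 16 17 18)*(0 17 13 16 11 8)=(0 17 18 1 15 11 8)(13 16)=[17, 15, 2, 3, 4, 5, 6, 7, 0, 9, 10, 8, 12, 16, 14, 11, 13, 18, 1]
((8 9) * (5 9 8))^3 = ((5 9))^3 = (5 9)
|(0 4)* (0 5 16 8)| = |(0 4 5 16 8)| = 5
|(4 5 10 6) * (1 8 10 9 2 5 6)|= |(1 8 10)(2 5 9)(4 6)|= 6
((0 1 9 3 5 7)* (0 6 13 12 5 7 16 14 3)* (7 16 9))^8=(3 14 16)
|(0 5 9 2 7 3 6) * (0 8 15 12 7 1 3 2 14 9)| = |(0 5)(1 3 6 8 15 12 7 2)(9 14)| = 8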